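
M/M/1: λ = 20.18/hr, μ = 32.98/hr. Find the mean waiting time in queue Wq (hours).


ρ = 20.18/32.98 = 0.6119
Wq = ρ/(μ−λ) = 0.6119/(32.98 − 20.18) = 0.6119/12.80 = 0.04780 hr

Final: 0.04780 hr


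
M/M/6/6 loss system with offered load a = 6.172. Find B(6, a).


B(c,a) = (a^c/c!) / Σ_{k=0}^{c} a^k/k!
a^6/6! = 76.775563
Σ terms (k=0..6): 1.00000 + 6.17200 + 19.04679 + 39.18560 + 60.46338 + 74.63600 + 76.77556 = 277.279333
B = 76.775563/277.279333 = 0.276889

Final: 0.276889


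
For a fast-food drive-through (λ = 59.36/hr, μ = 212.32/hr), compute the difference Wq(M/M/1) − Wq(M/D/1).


ρ = 59.36/212.32 = 0.2796
Wq(M/M/1) = ρ/(μ−λ) = 0.2796/152.96 = 0.001828 hr
Wq(M/D/1) = ρ/(2(μ−λ)) = 0.0009139 hr
Savings = 0.001828 − 0.0009139 = 0.0009139 hr

Final: 0.0009139 hr


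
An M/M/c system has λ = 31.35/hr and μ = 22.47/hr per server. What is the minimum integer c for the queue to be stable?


Stability requires cμ > λ ⇔ c > λ/μ.
λ/μ = 31.35/22.47 = 1.3952
Minimum integer c = ⌊1.3952⌋ + 1 = 2
Check: 2·22.47 = 44.94 > 31.35, while 1·22.47 = 22.47 ≤ 31.35

Final: 2 servers


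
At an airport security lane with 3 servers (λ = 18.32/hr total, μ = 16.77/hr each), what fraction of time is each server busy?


ρ = λ/(cμ) = 18.32/(3·16.77) = 18.32/50.31 = 0.3641

Final: 0.3641


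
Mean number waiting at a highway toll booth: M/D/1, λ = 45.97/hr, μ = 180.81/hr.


ρ = 45.97/180.81 = 0.2542
M/D/1: Lq = ρ²/(2(1−ρ)) = 0.06464/(2·0.7458) = 0.04334

Final: 0.04334


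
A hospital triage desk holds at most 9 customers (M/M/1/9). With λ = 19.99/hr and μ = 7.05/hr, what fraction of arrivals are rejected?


ρ = λ/μ = 19.99/7.05 = 2.8355
P_K = (1−ρ)ρ^K/(1−ρ^(K+1)) = (-1.8355·11847.128366)/(1 − 33592.070359)
= -21744.941993/-33591.070359 = 0.647343

Final: 0.647343


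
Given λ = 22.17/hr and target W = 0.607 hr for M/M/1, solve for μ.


W = 1/(μ−λ) ⇒ μ − λ = 1/W = 1/0.607 = 1.6474
μ = λ + 1/W = 22.17 + 1.6474 = 23.8174 per hr

Final: 23.8174 /hr


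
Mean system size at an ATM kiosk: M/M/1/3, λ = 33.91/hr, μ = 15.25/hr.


ρ = 33.91/15.25 = 2.2236
L = ρ[1 − (K+1)ρ^K + Kρ^(K+1)] / [(1−ρ)(1−ρ^(K+1))]
Numerator: 2.2236·(1 − 4·10.994458 + 3·24.447350) = 67.518069
Denominator: (-1.2236)·(-23.447350) = 28.690331
L = 67.518069/28.690331 = 2.3533

Final: 2.3533


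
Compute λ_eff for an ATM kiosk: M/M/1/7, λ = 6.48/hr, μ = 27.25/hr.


ρ = 0.2378; P_K = (1−ρ)ρ^7/(1−ρ^8) = 0.00003277
λ_eff = λ(1 − P_K) = 6.48·(1 − 0.00003277) = 6.48·0.999967 = 6.4798 /hr

Final: 6.4798 /hr


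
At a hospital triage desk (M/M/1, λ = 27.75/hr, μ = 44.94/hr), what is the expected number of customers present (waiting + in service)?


ρ = λ/μ = 27.75/44.94 = 0.6175
L = ρ/(1−ρ) = 0.6175/(1 − 0.6175) = 0.6175/0.3825 = 1.6143

Final: 1.6143


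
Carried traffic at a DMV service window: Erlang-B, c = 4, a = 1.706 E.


B(4,1.706) = 0.066073 (Erlang-B)
Carried load = a(1 − B) = 1.706·(1 − 0.066073) = 1.706·0.933927 = 1.5933 E

Final: 1.5933 Erlangs


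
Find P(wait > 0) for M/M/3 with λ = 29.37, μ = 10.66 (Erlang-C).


a = λ/μ = 2.7552; ρ = a/3 = 0.9184
P₀ = 0.019896 (from M/M/c formula)
C(c,a) = [a^c/(c!(1−ρ))]·P₀ = [20.91415/(6·0.08161)]·0.019896
= 42.70974·0.019896 = 0.849770

Final: 0.849770


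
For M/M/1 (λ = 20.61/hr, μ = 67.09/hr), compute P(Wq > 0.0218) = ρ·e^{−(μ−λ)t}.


ρ = 20.61/67.09 = 0.3072
P(Wq > t) = ρ·e^{−(μ−λ)t} = 0.3072·e^{−1.0133}
= 0.3072·0.363032 = 0.111523

Final: 0.111523


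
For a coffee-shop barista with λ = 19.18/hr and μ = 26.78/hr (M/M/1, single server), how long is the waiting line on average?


ρ = 19.18/26.78 = 0.7162
Lq = ρ²/(1−ρ) = 0.5130/0.2838 = 1.8075

Final: 1.8075


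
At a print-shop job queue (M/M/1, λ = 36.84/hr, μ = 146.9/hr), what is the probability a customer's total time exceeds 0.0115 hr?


W ~ Exponential(μ−λ) for M/M/1.
μ − λ = 146.9 − 36.84 = 110.0600
P(W > t) = e^{−(μ−λ)t} = e^{−1.2657} = 0.282045

Final: 0.282045


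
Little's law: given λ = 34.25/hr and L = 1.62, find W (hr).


W = L/λ = 1.62/34.25 = 0.04730 hr

Final: 0.04730 hr


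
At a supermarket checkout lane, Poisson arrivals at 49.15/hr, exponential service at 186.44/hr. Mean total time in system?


W = 1/(μ−λ) = 1/(186.44 − 49.15) = 1/137.29 = 0.007284 hr

Final: 0.007284 hr


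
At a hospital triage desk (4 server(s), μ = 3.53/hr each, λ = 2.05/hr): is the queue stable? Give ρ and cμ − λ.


Total capacity cμ = 4·3.53 = 14.12/hr
ρ = λ/(cμ) = 2.05/14.12 = 0.1452
Stable ⇔ ρ < 1: YES
Spare capacity = cμ − λ = 14.12 − 2.05 = 12.07/hr

Final: ρ = 0.1452; stable; margin = 12.07/hr


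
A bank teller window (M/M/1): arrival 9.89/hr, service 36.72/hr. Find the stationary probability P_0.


ρ = 9.89/36.72 = 0.2693
P_n = (1−ρ)·ρ^n = (1 − 0.2693)·0.2693^0 = 0.7307·1.000000 = 0.730664

Final: 0.730664


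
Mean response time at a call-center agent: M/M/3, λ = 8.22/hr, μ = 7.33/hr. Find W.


a = 1.1214; ρ = 0.3738; P₀ = 0.319942
Lq = P₀·a^c·ρ/(c!(1−ρ)²) = 0.07169
Wq = Lq/λ = 0.07169/8.22 = 0.008721 hr
W = Wq + 1/μ = 0.008721 + 0.13643 = 0.14515 hr

Final: 0.14515 hr


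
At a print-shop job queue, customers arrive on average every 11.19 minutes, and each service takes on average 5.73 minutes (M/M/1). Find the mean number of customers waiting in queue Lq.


λ = 60/11.19 = 5.3619 /hr
μ = 60/5.73 = 10.4712 /hr
ρ = λ/μ = 5.3619/10.4712 = 0.5121
Lq = ρ²/(1−ρ) = 0.2622/0.4879 = 0.5374

Final: 0.5374


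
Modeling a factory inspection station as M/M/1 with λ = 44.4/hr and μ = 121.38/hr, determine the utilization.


ρ = λ/μ = 44.4/121.38 = 0.3658

Final: 0.3658


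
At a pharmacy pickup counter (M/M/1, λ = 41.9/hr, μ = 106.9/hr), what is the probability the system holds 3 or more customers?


ρ = 41.9/106.9 = 0.3920
P(N ≥ n) = ρ^n = 0.3920^3 = 0.060216

Final: 0.060216


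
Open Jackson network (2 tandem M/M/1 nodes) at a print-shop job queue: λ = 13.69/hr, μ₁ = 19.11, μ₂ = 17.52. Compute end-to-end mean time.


Each node sees arrival rate λ = 13.69/hr (tandem ⇒ throughput preserved).
W₁ = 1/(μ₁−λ) = 1/(19.11−13.69) = 0.18450 hr
W₂ = 1/(μ₂−λ) = 1/(17.52−13.69) = 0.26110 hr
W_total = W₁ + W₂ = 0.18450 + 0.26110 = 0.44560 hr

Final: 0.44560 hr


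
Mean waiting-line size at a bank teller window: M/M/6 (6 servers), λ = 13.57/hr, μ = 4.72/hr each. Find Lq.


a = λ/μ = 2.8750; ρ = a/6 = 0.4792
P₀ = 0.055686
Lq = P₀·a^c·ρ / (c!·(1−ρ)²) = 0.055686·564.71210·0.4792/(720·0.27127)
= 0.07715

Final: 0.07715


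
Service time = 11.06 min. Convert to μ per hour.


μ = 1/(service time) in consistent units.
1 hour = 60 min, so μ = 60/11.06 = 5.4250 per hour

Final: 5.4250 /hr


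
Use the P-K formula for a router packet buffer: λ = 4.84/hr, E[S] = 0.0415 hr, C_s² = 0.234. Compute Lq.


ρ = λ·E[S] = 4.84·0.0415 = 0.2009
Lq = ρ²(1+C_s²)/(2(1−ρ)) = 0.04034·(1+0.234)/(2·0.7991)
= 0.04034·1.2340/1.5983 = 0.03115

Final: 0.03115


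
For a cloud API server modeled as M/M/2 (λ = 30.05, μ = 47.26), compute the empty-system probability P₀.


a = λ/μ = 30.05/47.26 = 0.6358; ρ = a/c = 0.3179
Σ_{k=0}^{1} a^k/k! (terms k=0..1) = 1.00000 + 0.63584 = 1.63584
Tail: a^2/(2!(1−ρ)) = 0.40430/(2·0.6821) = 0.29637
P₀ = 1/(1.63584 + 0.29637) = 1/1.93222 = 0.517540

Final: 0.517540


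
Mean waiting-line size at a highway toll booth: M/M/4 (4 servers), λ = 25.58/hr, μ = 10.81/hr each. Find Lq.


a = λ/μ = 2.3663; ρ = a/4 = 0.5916
P₀ = 0.086406
Lq = P₀·a^c·ρ / (c!·(1−ρ)²) = 0.086406·31.35446·0.5916/(24·0.16681)
= 0.40035

Final: 0.40035


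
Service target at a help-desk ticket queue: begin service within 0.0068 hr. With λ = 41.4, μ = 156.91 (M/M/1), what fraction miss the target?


ρ = 41.4/156.91 = 0.2638
P(Wq > t) = ρ·e^{−(μ−λ)t} = 0.2638·e^{−0.7855}
= 0.2638·0.455906 = 0.120289

Final: 0.120289


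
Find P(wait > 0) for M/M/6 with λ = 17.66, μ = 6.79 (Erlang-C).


a = λ/μ = 2.6009; ρ = a/6 = 0.4335
P₀ = 0.073677 (from M/M/c formula)
C(c,a) = [a^c/(c!(1−ρ))]·P₀ = [309.54625/(720·0.5665)]·0.073677
= 0.75889·0.073677 = 0.055912

Final: 0.055912


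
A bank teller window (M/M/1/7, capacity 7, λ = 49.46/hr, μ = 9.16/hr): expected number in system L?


ρ = 49.46/9.16 = 5.3996
L = ρ[1 − (K+1)ρ^K + Kρ^(K+1)] / [(1−ρ)(1−ρ^(K+1))]
Numerator: 5.3996·(1 − 8·133816.747078 + 7·722551.998960) = 21529846.294339
Denominator: (-4.3996)·(-722550.998960) = 3178908.870970
L = 21529846.294339/3178908.870970 = 6.7727

Final: 6.7727


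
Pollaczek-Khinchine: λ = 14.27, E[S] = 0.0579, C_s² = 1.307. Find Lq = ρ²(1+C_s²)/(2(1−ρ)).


ρ = λ·E[S] = 14.27·0.0579 = 0.8262
Lq = ρ²(1+C_s²)/(2(1−ρ)) = 0.6827·(1+1.307)/(2·0.1738)
= 0.6827·2.3070/0.3475 = 4.53164

Final: 4.53164


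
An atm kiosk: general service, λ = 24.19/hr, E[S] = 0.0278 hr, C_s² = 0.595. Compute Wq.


ρ = λ·E[S] = 24.19·0.0278 = 0.6725
E[S²] = E[S]²(1+C_s²) = 0.0278²·(1+0.595) = 0.001233
Wq = λ·E[S²]/(2(1−ρ)) = 24.19·0.001233/(2·0.3275) = 0.04552 hr

Final: 0.04552 hr


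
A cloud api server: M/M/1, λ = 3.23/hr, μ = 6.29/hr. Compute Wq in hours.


ρ = 3.23/6.29 = 0.5135
Wq = ρ/(μ−λ) = 0.5135/(6.29 − 3.23) = 0.5135/3.06 = 0.1678 hr

Final: 0.1678 hr


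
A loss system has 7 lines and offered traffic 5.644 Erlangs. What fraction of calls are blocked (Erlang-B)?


B(c,a) = (a^c/c!) / Σ_{k=0}^{c} a^k/k!
a^7/7! = 36.197494
Σ terms (k=0..7): 1.00000 + 5.64400 + 15.92737 + 29.96469 + 42.28018 + 47.72586 + 44.89413 + 36.19749 = 223.633714
B = 36.197494/223.633714 = 0.161861

Final: 0.161861


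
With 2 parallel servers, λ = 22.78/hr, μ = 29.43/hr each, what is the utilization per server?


ρ = λ/(cμ) = 22.78/(2·29.43) = 22.78/58.86 = 0.3870

Final: 0.3870


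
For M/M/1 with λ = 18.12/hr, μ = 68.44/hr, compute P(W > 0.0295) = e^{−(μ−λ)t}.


W ~ Exponential(μ−λ) for M/M/1.
μ − λ = 68.44 − 18.12 = 50.3200
P(W > t) = e^{−(μ−λ)t} = e^{−1.4844} = 0.226629

Final: 0.226629


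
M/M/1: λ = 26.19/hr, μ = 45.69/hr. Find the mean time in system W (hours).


W = 1/(μ−λ) = 1/(45.69 − 26.19) = 1/19.50 = 0.05128 hr

Final: 0.05128 hr


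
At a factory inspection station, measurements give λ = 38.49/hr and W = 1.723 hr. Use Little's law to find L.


L = λW = 38.49·1.723 = 66.3183

Final: 66.3183


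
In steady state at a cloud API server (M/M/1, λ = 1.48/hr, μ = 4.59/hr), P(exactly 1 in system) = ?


ρ = 1.48/4.59 = 0.3224
P_n = (1−ρ)·ρ^n = (1 − 0.3224)·0.3224^1 = 0.6776·0.322440 = 0.218472

Final: 0.218472


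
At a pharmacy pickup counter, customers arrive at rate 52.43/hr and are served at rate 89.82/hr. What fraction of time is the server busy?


ρ = λ/μ = 52.43/89.82 = 0.5837

Final: 0.5837


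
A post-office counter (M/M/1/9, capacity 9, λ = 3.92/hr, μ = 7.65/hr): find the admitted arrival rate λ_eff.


ρ = 0.5124; P_K = (1−ρ)ρ^9/(1−ρ^10) = 0.001189
λ_eff = λ(1 − P_K) = 3.92·(1 − 0.001189) = 3.92·0.998811 = 3.9153 /hr

Final: 3.9153 /hr


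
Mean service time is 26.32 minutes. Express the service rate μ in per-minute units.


μ = 1/(service time) in consistent units.
1 minute = 1 min, so μ = 1/26.32 = 0.03799 per minute

Final: 0.03799 /min


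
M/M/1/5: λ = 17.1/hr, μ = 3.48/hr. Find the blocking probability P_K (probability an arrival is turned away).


ρ = λ/μ = 17.1/3.48 = 4.9138
P_K = (1−ρ)ρ^K/(1−ρ^(K+1)) = (-3.9138·2864.734196)/(1 − 14076.711136)
= -11211.976940/-14075.711136 = 0.796548

Final: 0.796548


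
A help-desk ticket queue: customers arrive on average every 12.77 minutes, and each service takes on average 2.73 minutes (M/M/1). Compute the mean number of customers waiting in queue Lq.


λ = 60/12.77 = 4.6985 /hr
μ = 60/2.73 = 21.9780 /hr
ρ = λ/μ = 4.6985/21.9780 = 0.2138
Lq = ρ²/(1−ρ) = 0.04570/0.7862 = 0.05813

Final: 0.05813


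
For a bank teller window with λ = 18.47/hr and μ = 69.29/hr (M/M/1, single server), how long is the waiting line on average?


ρ = 18.47/69.29 = 0.2666
Lq = ρ²/(1−ρ) = 0.07105/0.7334 = 0.09688

Final: 0.09688


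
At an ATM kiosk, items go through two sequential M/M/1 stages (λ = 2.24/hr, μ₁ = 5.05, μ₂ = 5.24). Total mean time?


Each node sees arrival rate λ = 2.24/hr (tandem ⇒ throughput preserved).
W₁ = 1/(μ₁−λ) = 1/(5.05−2.24) = 0.35587 hr
W₂ = 1/(μ₂−λ) = 1/(5.24−2.24) = 0.33333 hr
W_total = W₁ + W₂ = 0.35587 + 0.33333 = 0.68921 hr

Final: 0.68921 hr


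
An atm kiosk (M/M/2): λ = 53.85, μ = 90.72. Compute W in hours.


a = 0.5936; ρ = 0.2968; P₀ = 0.542267
Lq = P₀·a^c·ρ/(c!(1−ρ)²) = 0.05734
Wq = Lq/λ = 0.05734/53.85 = 0.001065 hr
W = Wq + 1/μ = 0.001065 + 0.01102 = 0.01209 hr

Final: 0.01209 hr


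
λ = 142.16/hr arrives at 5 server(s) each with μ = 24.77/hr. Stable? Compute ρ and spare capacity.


Total capacity cμ = 5·24.77 = 123.85/hr
ρ = λ/(cμ) = 142.16/123.85 = 1.1478
Stable ⇔ ρ < 1: NO
Spare capacity = cμ − λ = 123.85 − 142.16 = -18.31/hr

Final: ρ = 1.1478; unstable; margin = -18.31/hr


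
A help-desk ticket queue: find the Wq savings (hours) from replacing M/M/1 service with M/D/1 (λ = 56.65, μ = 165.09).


ρ = 56.65/165.09 = 0.3431
Wq(M/M/1) = ρ/(μ−λ) = 0.3431/108.44 = 0.003164 hr
Wq(M/D/1) = ρ/(2(μ−λ)) = 0.001582 hr
Savings = 0.003164 − 0.001582 = 0.001582 hr

Final: 0.001582 hr


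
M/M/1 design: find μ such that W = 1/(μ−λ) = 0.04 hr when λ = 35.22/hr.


W = 1/(μ−λ) ⇒ μ − λ = 1/W = 1/0.04 = 25.0000
μ = λ + 1/W = 35.22 + 25.0000 = 60.2200 per hr

Final: 60.2200 /hr


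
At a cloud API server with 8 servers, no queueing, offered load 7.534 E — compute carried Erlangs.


B(8,7.534) = 0.209388 (Erlang-B)
Carried load = a(1 − B) = 7.534·(1 − 0.209388) = 7.534·0.790612 = 5.9565 E

Final: 5.9565 Erlangs


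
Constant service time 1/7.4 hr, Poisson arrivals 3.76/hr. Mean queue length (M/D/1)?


ρ = 3.76/7.4 = 0.5081
M/D/1: Lq = ρ²/(2(1−ρ)) = 0.2582/(2·0.4919) = 0.26243

Final: 0.26243


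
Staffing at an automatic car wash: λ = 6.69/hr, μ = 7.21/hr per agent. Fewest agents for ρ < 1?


Stability requires cμ > λ ⇔ c > λ/μ.
λ/μ = 6.69/7.21 = 0.9279
Minimum integer c = ⌊0.9279⌋ + 1 = 1
Check: 1·7.21 = 7.21 > 6.69, while 0·7.21 = 0.00 ≤ 6.69

Final: 1 servers


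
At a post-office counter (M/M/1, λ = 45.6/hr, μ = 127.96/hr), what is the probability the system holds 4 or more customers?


ρ = 45.6/127.96 = 0.3564
P(N ≥ n) = ρ^n = 0.3564^4 = 0.016127

Final: 0.016127


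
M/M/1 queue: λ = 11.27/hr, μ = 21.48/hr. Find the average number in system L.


ρ = λ/μ = 11.27/21.48 = 0.5247
L = ρ/(1−ρ) = 0.5247/(1 − 0.5247) = 0.5247/0.4753 = 1.1038

Final: 1.1038


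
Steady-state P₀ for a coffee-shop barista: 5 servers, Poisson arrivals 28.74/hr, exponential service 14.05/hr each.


a = λ/μ = 28.74/14.05 = 2.0456; ρ = a/c = 0.4091
Σ_{k=0}^{4} a^k/k! (terms k=0..4) = 1.00000 + 2.04555 + 2.09214 + 1.42653 + 0.72951 = 7.29373
Tail: a^5/(5!(1−ρ)) = 35.81395/(120·0.5909) = 0.50509
P₀ = 1/(7.29373 + 0.50509) = 1/7.79881 = 0.128225

Final: 0.128225


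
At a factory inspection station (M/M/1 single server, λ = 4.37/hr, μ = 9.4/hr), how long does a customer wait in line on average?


ρ = 4.37/9.4 = 0.4649
Wq = ρ/(μ−λ) = 0.4649/(9.4 − 4.37) = 0.4649/5.03 = 0.09242 hr

Final: 0.09242 hr


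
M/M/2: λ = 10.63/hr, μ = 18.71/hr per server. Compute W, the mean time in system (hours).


a = 0.5681; ρ = 0.2841; P₀ = 0.557544
Lq = P₀·a^c·ρ/(c!(1−ρ)²) = 0.04987
Wq = Lq/λ = 0.04987/10.63 = 0.004692 hr
W = Wq + 1/μ = 0.004692 + 0.05345 = 0.05814 hr

Final: 0.05814 hr


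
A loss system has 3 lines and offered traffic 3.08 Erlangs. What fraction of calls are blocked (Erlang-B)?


B(c,a) = (a^c/c!) / Σ_{k=0}^{c} a^k/k!
a^3/3! = 4.869685
Σ terms (k=0..3): 1.00000 + 3.08000 + 4.74320 + 4.86969 = 13.692885
B = 4.869685/13.692885 = 0.355636

Final: 0.355636


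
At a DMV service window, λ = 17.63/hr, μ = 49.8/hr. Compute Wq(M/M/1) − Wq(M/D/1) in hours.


ρ = 17.63/49.8 = 0.3540
Wq(M/M/1) = ρ/(μ−λ) = 0.3540/32.17 = 0.01100 hr
Wq(M/D/1) = ρ/(2(μ−λ)) = 0.005502 hr
Savings = 0.01100 − 0.005502 = 0.005502 hr

Final: 0.005502 hr


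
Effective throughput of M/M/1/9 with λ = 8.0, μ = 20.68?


ρ = 0.3868; P_K = (1−ρ)ρ^9/(1−ρ^10) = 0.0001190
λ_eff = λ(1 − P_K) = 8.0·(1 − 0.0001190) = 8.0·0.999881 = 7.9990 /hr

Final: 7.9990 /hr


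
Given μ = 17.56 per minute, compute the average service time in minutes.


Mean service time = 1/μ = 1/17.56 minute = 0.05695 minute
In minutes: 0.05695 × 1 = 0.05695 min

Final: 0.05695 min


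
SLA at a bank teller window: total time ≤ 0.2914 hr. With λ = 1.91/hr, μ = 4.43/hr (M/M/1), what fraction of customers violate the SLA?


W ~ Exponential(μ−λ) for M/M/1.
μ − λ = 4.43 − 1.91 = 2.5200
P(W > t) = e^{−(μ−λ)t} = e^{−0.7343} = 0.479828

Final: 0.479828


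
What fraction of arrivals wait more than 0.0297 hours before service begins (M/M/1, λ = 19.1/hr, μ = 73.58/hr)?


ρ = 19.1/73.58 = 0.2596
P(Wq > t) = ρ·e^{−(μ−λ)t} = 0.2596·e^{−1.6181}
= 0.2596·0.198284 = 0.051471

Final: 0.051471


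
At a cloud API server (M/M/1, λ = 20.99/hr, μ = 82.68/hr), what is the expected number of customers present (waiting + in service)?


ρ = λ/μ = 20.99/82.68 = 0.2539
L = ρ/(1−ρ) = 0.2539/(1 − 0.2539) = 0.2539/0.7461 = 0.3402

Final: 0.3402


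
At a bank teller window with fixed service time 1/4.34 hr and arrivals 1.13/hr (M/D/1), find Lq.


ρ = 1.13/4.34 = 0.2604
M/D/1: Lq = ρ²/(2(1−ρ)) = 0.06779/(2·0.7396) = 0.04583

Final: 0.04583


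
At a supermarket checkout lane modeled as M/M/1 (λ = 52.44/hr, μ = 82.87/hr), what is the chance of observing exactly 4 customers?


ρ = 52.44/82.87 = 0.6328
P_n = (1−ρ)·ρ^n = (1 − 0.6328)·0.6328^4 = 0.3672·0.160347 = 0.058880

Final: 0.058880


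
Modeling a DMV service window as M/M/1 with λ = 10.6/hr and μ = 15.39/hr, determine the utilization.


ρ = λ/μ = 10.6/15.39 = 0.6888

Final: 0.6888


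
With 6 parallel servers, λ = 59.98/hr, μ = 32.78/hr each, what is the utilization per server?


ρ = λ/(cμ) = 59.98/(6·32.78) = 59.98/196.68 = 0.3050

Final: 0.3050


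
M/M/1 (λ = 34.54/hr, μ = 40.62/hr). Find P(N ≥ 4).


ρ = 34.54/40.62 = 0.8503
P(N ≥ n) = ρ^n = 0.8503^4 = 0.522793

Final: 0.522793


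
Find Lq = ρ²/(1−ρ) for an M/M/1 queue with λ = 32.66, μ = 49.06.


ρ = 32.66/49.06 = 0.6657
Lq = ρ²/(1−ρ) = 0.4432/0.3343 = 1.3257

Final: 1.3257


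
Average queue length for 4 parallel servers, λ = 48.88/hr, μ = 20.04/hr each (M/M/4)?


a = λ/μ = 2.4391; ρ = a/4 = 0.6098
P₀ = 0.079292
Lq = P₀·a^c·ρ / (c!·(1−ρ)²) = 0.079292·35.39435·0.6098/(24·0.15227)
= 0.46828

Final: 0.46828


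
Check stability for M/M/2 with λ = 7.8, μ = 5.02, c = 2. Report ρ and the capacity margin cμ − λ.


Total capacity cμ = 2·5.02 = 10.04/hr
ρ = λ/(cμ) = 7.8/10.04 = 0.7769
Stable ⇔ ρ < 1: YES
Spare capacity = cμ − λ = 10.04 − 7.8 = 2.24/hr

Final: ρ = 0.7769; stable; margin = 2.24/hr


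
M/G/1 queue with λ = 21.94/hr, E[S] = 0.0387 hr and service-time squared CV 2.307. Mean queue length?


ρ = λ·E[S] = 21.94·0.0387 = 0.8491
Lq = ρ²(1+C_s²)/(2(1−ρ)) = 0.7209·(1+2.307)/(2·0.1509)
= 0.7209·3.3070/0.3018 = 7.89854

Final: 7.89854


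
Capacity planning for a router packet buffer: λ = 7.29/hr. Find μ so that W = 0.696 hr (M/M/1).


W = 1/(μ−λ) ⇒ μ − λ = 1/W = 1/0.696 = 1.4368
μ = λ + 1/W = 7.29 + 1.4368 = 8.7268 per hr

Final: 8.7268 /hr


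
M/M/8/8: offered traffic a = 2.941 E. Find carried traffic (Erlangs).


B(8,2.941) = 0.007356 (Erlang-B)
Carried load = a(1 − B) = 2.941·(1 − 0.007356) = 2.941·0.992644 = 2.9194 E

Final: 2.9194 Erlangs


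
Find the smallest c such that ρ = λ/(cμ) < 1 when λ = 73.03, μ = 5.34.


Stability requires cμ > λ ⇔ c > λ/μ.
λ/μ = 73.03/5.34 = 13.6760
Minimum integer c = ⌊13.6760⌋ + 1 = 14
Check: 14·5.34 = 74.76 > 73.03, while 13·5.34 = 69.42 ≤ 73.03

Final: 14 servers


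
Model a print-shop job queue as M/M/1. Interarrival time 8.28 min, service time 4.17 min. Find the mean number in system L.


λ = 60/8.28 = 7.2464 /hr
μ = 60/4.17 = 14.3885 /hr
ρ = λ/μ = 7.2464/14.3885 = 0.5036
L = ρ/(1−ρ) = 0.5036/0.4964 = 1.0146

Final: 1.0146


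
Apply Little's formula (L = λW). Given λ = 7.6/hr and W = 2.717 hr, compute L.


L = λW = 7.6·2.717 = 20.6492

Final: 20.6492


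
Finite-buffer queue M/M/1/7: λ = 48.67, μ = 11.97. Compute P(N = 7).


ρ = λ/μ = 48.67/11.97 = 4.0660
P_K = (1−ρ)ρ^K/(1−ρ^(K+1)) = (-3.0660·18372.589466)/(1 − 74702.918069)
= -56330.328604/-74701.918069 = 0.754068

Final: 0.754068


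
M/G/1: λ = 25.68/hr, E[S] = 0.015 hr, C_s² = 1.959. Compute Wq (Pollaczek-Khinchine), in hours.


ρ = λ·E[S] = 25.68·0.015 = 0.3852
E[S²] = E[S]²(1+C_s²) = 0.015²·(1+1.959) = 0.0006658
Wq = λ·E[S²]/(2(1−ρ)) = 25.68·0.0006658/(2·0.6148) = 0.01390 hr

Final: 0.01390 hr


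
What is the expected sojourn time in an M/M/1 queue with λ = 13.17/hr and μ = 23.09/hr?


W = 1/(μ−λ) = 1/(23.09 − 13.17) = 1/9.92 = 0.1008 hr

Final: 0.1008 hr


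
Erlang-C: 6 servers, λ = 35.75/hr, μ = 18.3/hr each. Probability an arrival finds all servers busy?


a = λ/μ = 1.9536; ρ = a/6 = 0.3256
P₀ = 0.141588 (from M/M/c formula)
C(c,a) = [a^c/(c!(1−ρ))]·P₀ = [55.58399/(720·0.6744)]·0.141588
= 0.11447·0.141588 = 0.016208

Final: 0.016208


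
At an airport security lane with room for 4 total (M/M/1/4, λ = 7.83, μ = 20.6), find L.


ρ = 7.83/20.6 = 0.3801
L = ρ[1 − (K+1)ρ^K + Kρ^(K+1)] / [(1−ρ)(1−ρ^(K+1))]
Numerator: 0.3801·(1 − 5·0.020873 + 4·0.007934) = 0.352491
Denominator: (0.6199)·(0.992066) = 0.614985
L = 0.352491/0.614985 = 0.5732

Final: 0.5732


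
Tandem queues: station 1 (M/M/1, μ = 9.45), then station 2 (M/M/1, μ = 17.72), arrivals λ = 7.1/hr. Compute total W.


Each node sees arrival rate λ = 7.1/hr (tandem ⇒ throughput preserved).
W₁ = 1/(μ₁−λ) = 1/(9.45−7.1) = 0.42553 hr
W₂ = 1/(μ₂−λ) = 1/(17.72−7.1) = 0.09416 hr
W_total = W₁ + W₂ = 0.42553 + 0.09416 = 0.51969 hr

Final: 0.51969 hr


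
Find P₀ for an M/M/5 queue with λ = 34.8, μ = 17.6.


a = λ/μ = 34.8/17.6 = 1.9773; ρ = a/c = 0.3955
Σ_{k=0}^{4} a^k/k! (terms k=0..4) = 1.00000 + 1.97727 + 1.95480 + 1.28839 + 0.63688 = 6.85735
Tail: a^5/(5!(1−ρ)) = 30.22267/(120·0.6045) = 0.41660
P₀ = 1/(6.85735 + 0.41660) = 1/7.27395 = 0.137477

Final: 0.137477


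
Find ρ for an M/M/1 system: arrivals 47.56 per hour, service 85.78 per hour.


ρ = λ/μ = 47.56/85.78 = 0.5544

Final: 0.5544


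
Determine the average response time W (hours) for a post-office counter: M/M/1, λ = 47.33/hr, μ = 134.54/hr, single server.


W = 1/(μ−λ) = 1/(134.54 − 47.33) = 1/87.21 = 0.01147 hr

Final: 0.01147 hr


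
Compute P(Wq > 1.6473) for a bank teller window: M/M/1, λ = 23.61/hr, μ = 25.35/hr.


ρ = 23.61/25.35 = 0.9314
P(Wq > t) = ρ·e^{−(μ−λ)t} = 0.9314·e^{−2.8663}
= 0.9314·0.056909 = 0.053003

Final: 0.053003


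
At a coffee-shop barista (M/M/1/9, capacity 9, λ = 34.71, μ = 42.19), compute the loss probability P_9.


ρ = λ/μ = 34.71/42.19 = 0.8227
P_K = (1−ρ)ρ^K/(1−ρ^(K+1)) = (0.1773·0.172666)/(1 − 0.142053)
= 0.030612/0.857947 = 0.035681

Final: 0.035681


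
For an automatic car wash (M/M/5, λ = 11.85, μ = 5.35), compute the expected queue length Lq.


a = λ/μ = 2.2150; ρ = a/5 = 0.4430
P₀ = 0.107764
Lq = P₀·a^c·ρ / (c!·(1−ρ)²) = 0.107764·53.31174·0.4430/(120·0.31026)
= 0.06836

Final: 0.06836


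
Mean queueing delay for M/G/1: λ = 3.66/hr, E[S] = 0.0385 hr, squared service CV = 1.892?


ρ = λ·E[S] = 3.66·0.0385 = 0.1409
E[S²] = E[S]²(1+C_s²) = 0.0385²·(1+1.892) = 0.004287
Wq = λ·E[S²]/(2(1−ρ)) = 3.66·0.004287/(2·0.8591) = 0.009131 hr

Final: 0.009131 hr


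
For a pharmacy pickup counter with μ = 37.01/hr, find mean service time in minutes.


Mean service time = 1/μ = 1/37.01 hour = 0.02702 hour
In minutes: 0.02702 × 60 = 1.6212 min

Final: 1.6212 min


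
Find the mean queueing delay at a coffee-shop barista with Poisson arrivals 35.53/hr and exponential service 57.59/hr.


ρ = 35.53/57.59 = 0.6169
Wq = ρ/(μ−λ) = 0.6169/(57.59 − 35.53) = 0.6169/22.06 = 0.02797 hr

Final: 0.02797 hr


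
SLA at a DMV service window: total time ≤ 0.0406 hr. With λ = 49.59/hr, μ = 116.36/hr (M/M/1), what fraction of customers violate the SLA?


W ~ Exponential(μ−λ) for M/M/1.
μ − λ = 116.36 − 49.59 = 66.7700
P(W > t) = e^{−(μ−λ)t} = e^{−2.7109} = 0.066479

Final: 0.066479


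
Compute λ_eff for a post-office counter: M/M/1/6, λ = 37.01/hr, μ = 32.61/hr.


ρ = 1.1349; P_K = (1−ρ)ρ^6/(1−ρ^7) = 0.202294
λ_eff = λ(1 − P_K) = 37.01·(1 − 0.202294) = 37.01·0.797706 = 29.5231 /hr

Final: 29.5231 /hr


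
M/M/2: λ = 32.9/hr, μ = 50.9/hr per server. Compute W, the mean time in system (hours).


a = 0.6464; ρ = 0.3232; P₀ = 0.511507
Lq = P₀·a^c·ρ/(c!(1−ρ)²) = 0.07538
Wq = Lq/λ = 0.07538/32.9 = 0.002291 hr
W = Wq + 1/μ = 0.002291 + 0.01965 = 0.02194 hr

Final: 0.02194 hr


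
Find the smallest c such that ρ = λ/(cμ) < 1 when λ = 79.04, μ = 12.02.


Stability requires cμ > λ ⇔ c > λ/μ.
λ/μ = 79.04/12.02 = 6.5757
Minimum integer c = ⌊6.5757⌋ + 1 = 7
Check: 7·12.02 = 84.14 > 79.04, while 6·12.02 = 72.12 ≤ 79.04

Final: 7 servers


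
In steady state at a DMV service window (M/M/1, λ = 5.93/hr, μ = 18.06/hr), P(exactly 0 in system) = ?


ρ = 5.93/18.06 = 0.3283
P_n = (1−ρ)·ρ^n = (1 − 0.3283)·0.3283^0 = 0.6717·1.000000 = 0.671650

Final: 0.671650


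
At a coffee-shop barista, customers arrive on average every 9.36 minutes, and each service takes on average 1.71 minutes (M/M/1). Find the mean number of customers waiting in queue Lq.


λ = 60/9.36 = 6.4103 /hr
μ = 60/1.71 = 35.0877 /hr
ρ = λ/μ = 6.4103/35.0877 = 0.1827
Lq = ρ²/(1−ρ) = 0.03338/0.8173 = 0.04084

Final: 0.04084


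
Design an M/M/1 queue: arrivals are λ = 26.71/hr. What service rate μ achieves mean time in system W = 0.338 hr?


W = 1/(μ−λ) ⇒ μ − λ = 1/W = 1/0.338 = 2.9586
μ = λ + 1/W = 26.71 + 2.9586 = 29.6686 per hr

Final: 29.6686 /hr


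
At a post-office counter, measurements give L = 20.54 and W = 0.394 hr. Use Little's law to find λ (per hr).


λ = L/W = 20.54/0.394 = 52.1320 /hr

Final: 52.1320 /hr


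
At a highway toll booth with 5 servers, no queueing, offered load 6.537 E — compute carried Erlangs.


B(5,6.537) = 0.396280 (Erlang-B)
Carried load = a(1 − B) = 6.537·(1 − 0.396280) = 6.537·0.603720 = 3.9465 E

Final: 3.9465 Erlangs


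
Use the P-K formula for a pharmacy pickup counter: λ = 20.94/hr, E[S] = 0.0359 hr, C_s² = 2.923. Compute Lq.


ρ = λ·E[S] = 20.94·0.0359 = 0.7517
Lq = ρ²(1+C_s²)/(2(1−ρ)) = 0.5651·(1+2.923)/(2·0.2483)
= 0.5651·3.9230/0.4965 = 4.46513

Final: 4.46513


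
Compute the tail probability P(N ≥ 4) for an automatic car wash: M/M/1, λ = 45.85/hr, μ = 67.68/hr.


ρ = 45.85/67.68 = 0.6775
P(N ≥ n) = ρ^n = 0.6775^4 = 0.210628

Final: 0.210628


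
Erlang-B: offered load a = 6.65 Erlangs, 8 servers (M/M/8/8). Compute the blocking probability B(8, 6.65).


B(c,a) = (a^c/c!) / Σ_{k=0}^{c} a^k/k!
a^8/8! = 94.853342
Σ terms (k=0..8): 1.00000 + 6.65000 + 22.11125 + 49.01327 + 81.48456 + 108.37447 + 120.11504 + 114.10928 + 94.85334 = 597.711214
B = 94.853342/597.711214 = 0.158694

Final: 0.158694


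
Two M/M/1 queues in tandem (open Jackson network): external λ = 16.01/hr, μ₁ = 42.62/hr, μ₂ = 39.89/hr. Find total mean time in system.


Each node sees arrival rate λ = 16.01/hr (tandem ⇒ throughput preserved).
W₁ = 1/(μ₁−λ) = 1/(42.62−16.01) = 0.03758 hr
W₂ = 1/(μ₂−λ) = 1/(39.89−16.01) = 0.04188 hr
W_total = W₁ + W₂ = 0.03758 + 0.04188 = 0.07946 hr

Final: 0.07946 hr


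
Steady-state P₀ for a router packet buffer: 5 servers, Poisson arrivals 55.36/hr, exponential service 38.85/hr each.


a = λ/μ = 55.36/38.85 = 1.4250; ρ = a/c = 0.2850
Σ_{k=0}^{4} a^k/k! (terms k=0..4) = 1.00000 + 1.42497 + 1.01527 + 0.48224 + 0.17179 = 4.09427
Tail: a^5/(5!(1−ρ)) = 5.87524/(120·0.7150) = 0.06848
P₀ = 1/(4.09427 + 0.06848) = 1/4.16274 = 0.240226

Final: 0.240226


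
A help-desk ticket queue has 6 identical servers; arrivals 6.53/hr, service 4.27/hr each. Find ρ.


ρ = λ/(cμ) = 6.53/(6·4.27) = 6.53/25.62 = 0.2549

Final: 0.2549


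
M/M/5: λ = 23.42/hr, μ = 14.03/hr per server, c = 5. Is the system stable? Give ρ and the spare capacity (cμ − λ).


Total capacity cμ = 5·14.03 = 70.15/hr
ρ = λ/(cμ) = 23.42/70.15 = 0.3339
Stable ⇔ ρ < 1: YES
Spare capacity = cμ − λ = 70.15 − 23.42 = 46.73/hr

Final: ρ = 0.3339; stable; margin = 46.73/hr


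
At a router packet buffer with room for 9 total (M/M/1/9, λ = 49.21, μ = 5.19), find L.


ρ = 49.21/5.19 = 9.4817
L = ρ[1 − (K+1)ρ^K + Kρ^(K+1)] / [(1−ρ)(1−ρ^(K+1))]
Numerator: 9.4817·(1 − 10·619404084.211593 + 9·5873000960.318398) = 442444055014.277466
Denominator: (-8.4817)·(-5873000959.318398) = 49813006209.864326
L = 442444055014.277466/49813006209.864326 = 8.8821

Final: 8.8821


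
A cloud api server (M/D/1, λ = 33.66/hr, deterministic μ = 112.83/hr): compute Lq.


ρ = 33.66/112.83 = 0.2983
M/D/1: Lq = ρ²/(2(1−ρ)) = 0.08900/(2·0.7017) = 0.06342

Final: 0.06342


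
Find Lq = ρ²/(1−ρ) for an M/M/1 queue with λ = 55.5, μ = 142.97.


ρ = 55.5/142.97 = 0.3882
Lq = ρ²/(1−ρ) = 0.1507/0.6118 = 0.2463

Final: 0.2463


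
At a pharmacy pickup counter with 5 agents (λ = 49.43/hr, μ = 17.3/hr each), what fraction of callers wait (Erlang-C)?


a = λ/μ = 2.8572; ρ = a/5 = 0.5714
P₀ = 0.054625 (from M/M/c formula)
C(c,a) = [a^c/(c!(1−ρ))]·P₀ = [190.42437/(120·0.4286)]·0.054625
= 3.70284·0.054625 = 0.202269

Final: 0.202269


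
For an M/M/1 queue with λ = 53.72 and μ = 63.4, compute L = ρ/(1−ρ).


ρ = λ/μ = 53.72/63.4 = 0.8473
L = ρ/(1−ρ) = 0.8473/(1 − 0.8473) = 0.8473/0.1527 = 5.5496

Final: 5.5496


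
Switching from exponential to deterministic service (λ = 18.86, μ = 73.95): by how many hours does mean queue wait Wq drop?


ρ = 18.86/73.95 = 0.2550
Wq(M/M/1) = ρ/(μ−λ) = 0.2550/55.09 = 0.004629 hr
Wq(M/D/1) = ρ/(2(μ−λ)) = 0.002315 hr
Savings = 0.004629 − 0.002315 = 0.002315 hr

Final: 0.002315 hr


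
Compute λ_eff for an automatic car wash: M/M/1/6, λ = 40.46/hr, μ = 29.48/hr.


ρ = 1.3725; P_K = (1−ρ)ρ^6/(1−ρ^7) = 0.304585
λ_eff = λ(1 − P_K) = 40.46·(1 − 0.304585) = 40.46·0.695415 = 28.1365 /hr

Final: 28.1365 /hr


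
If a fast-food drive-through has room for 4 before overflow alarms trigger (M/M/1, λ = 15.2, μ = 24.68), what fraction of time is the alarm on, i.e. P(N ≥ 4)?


ρ = 15.2/24.68 = 0.6159
P(N ≥ n) = ρ^n = 0.6159^4 = 0.143878

Final: 0.143878


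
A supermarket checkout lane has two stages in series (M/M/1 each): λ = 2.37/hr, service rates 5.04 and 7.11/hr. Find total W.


Each node sees arrival rate λ = 2.37/hr (tandem ⇒ throughput preserved).
W₁ = 1/(μ₁−λ) = 1/(5.04−2.37) = 0.37453 hr
W₂ = 1/(μ₂−λ) = 1/(7.11−2.37) = 0.21097 hr
W_total = W₁ + W₂ = 0.37453 + 0.21097 = 0.58550 hr

Final: 0.58550 hr


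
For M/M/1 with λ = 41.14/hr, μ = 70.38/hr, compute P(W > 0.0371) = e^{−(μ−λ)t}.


W ~ Exponential(μ−λ) for M/M/1.
μ − λ = 70.38 − 41.14 = 29.2400
P(W > t) = e^{−(μ−λ)t} = e^{−1.0848} = 0.337968

Final: 0.337968


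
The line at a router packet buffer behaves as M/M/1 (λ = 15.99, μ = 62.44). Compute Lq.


ρ = 15.99/62.44 = 0.2561
Lq = ρ²/(1−ρ) = 0.06558/0.7439 = 0.08816

Final: 0.08816


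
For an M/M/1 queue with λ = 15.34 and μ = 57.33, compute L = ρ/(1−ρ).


ρ = λ/μ = 15.34/57.33 = 0.2676
L = ρ/(1−ρ) = 0.2676/(1 − 0.2676) = 0.2676/0.7324 = 0.3653

Final: 0.3653


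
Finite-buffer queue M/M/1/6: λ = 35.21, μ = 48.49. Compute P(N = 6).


ρ = λ/μ = 35.21/48.49 = 0.7261
P_K = (1−ρ)ρ^K/(1−ρ^(K+1)) = (0.2739·0.146583)/(1 − 0.106438)
= 0.040145/0.893562 = 0.044927

Final: 0.044927


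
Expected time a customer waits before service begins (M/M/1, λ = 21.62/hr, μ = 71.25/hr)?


ρ = 21.62/71.25 = 0.3034
Wq = ρ/(μ−λ) = 0.3034/(71.25 − 21.62) = 0.3034/49.63 = 0.006114 hr

Final: 0.006114 hr


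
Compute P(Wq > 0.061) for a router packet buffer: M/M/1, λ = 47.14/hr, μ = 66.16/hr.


ρ = 47.14/66.16 = 0.7125
P(Wq > t) = ρ·e^{−(μ−λ)t} = 0.7125·e^{−1.1602}
= 0.7125·0.313417 = 0.223315

Final: 0.223315


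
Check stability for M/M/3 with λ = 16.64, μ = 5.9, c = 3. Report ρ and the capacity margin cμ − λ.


Total capacity cμ = 3·5.9 = 17.70/hr
ρ = λ/(cμ) = 16.64/17.70 = 0.9401
Stable ⇔ ρ < 1: YES
Spare capacity = cμ − λ = 17.70 − 16.64 = 1.06/hr

Final: ρ = 0.9401; stable; margin = 1.06/hr


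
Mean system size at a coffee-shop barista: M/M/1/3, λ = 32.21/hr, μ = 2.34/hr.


ρ = 32.21/2.34 = 13.7650
L = ρ[1 − (K+1)ρ^K + Kρ^(K+1)] / [(1−ρ)(1−ρ^(K+1))]
Numerator: 13.7650·(1 − 4·2608.102181 + 3·35900.415057) = 1338915.141902
Denominator: (-12.7650)·(-35899.415057) = 458254.499043
L = 1338915.141902/458254.499043 = 2.9218

Final: 2.9218


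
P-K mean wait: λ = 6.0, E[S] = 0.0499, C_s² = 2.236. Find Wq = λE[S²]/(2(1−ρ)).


ρ = λ·E[S] = 6.0·0.0499 = 0.2994
E[S²] = E[S]²(1+C_s²) = 0.0499²·(1+2.236) = 0.008058
Wq = λ·E[S²]/(2(1−ρ)) = 6.0·0.008058/(2·0.7006) = 0.03450 hr

Final: 0.03450 hr


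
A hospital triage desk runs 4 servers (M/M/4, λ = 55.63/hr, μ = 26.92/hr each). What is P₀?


a = λ/μ = 55.63/26.92 = 2.0665; ρ = a/c = 0.5166
Σ_{k=0}^{3} a^k/k! (terms k=0..3) = 1.00000 + 2.06649 + 2.13520 + 1.47079 = 6.67248
Tail: a^4/(4!(1−ρ)) = 18.23627/(24·0.4834) = 1.57195
P₀ = 1/(6.67248 + 1.57195) = 1/8.24443 = 0.121294

Final: 0.121294


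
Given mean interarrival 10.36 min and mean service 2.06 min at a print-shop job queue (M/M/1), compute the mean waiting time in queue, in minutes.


λ = 60/10.36 = 5.7915 /hr
μ = 60/2.06 = 29.1262 /hr
ρ = λ/μ = 5.7915/29.1262 = 0.1988
Wq = ρ/(μ−λ) = 0.1988/(29.1262−5.7915) = 0.008521 hr
In minutes: 0.008521·60 = 0.5113 min

Final: 0.5113 min


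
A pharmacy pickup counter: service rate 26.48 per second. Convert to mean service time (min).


Mean service time = 1/μ = 1/26.48 second = 0.03776 second
In minutes: 0.03776 × 0.0166667 = 0.0006294 min

Final: 0.0006294 min


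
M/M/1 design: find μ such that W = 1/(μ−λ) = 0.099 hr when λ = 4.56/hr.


W = 1/(μ−λ) ⇒ μ − λ = 1/W = 1/0.099 = 10.1010
μ = λ + 1/W = 4.56 + 10.1010 = 14.6610 per hr

Final: 14.6610 /hr


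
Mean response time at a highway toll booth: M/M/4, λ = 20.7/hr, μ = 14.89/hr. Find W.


a = 1.3902; ρ = 0.3475; P₀ = 0.247351
Lq = P₀·a^c·ρ/(c!(1−ρ)²) = 0.03143
Wq = Lq/λ = 0.03143/20.7 = 0.001518 hr
W = Wq + 1/μ = 0.001518 + 0.06716 = 0.06868 hr

Final: 0.06868 hr


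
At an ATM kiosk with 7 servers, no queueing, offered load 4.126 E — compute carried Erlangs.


B(7,4.126) = 0.069308 (Erlang-B)
Carried load = a(1 − B) = 4.126·(1 − 0.069308) = 4.126·0.930692 = 3.8400 E

Final: 3.8400 Erlangs


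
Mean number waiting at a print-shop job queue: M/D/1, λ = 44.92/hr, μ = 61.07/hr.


ρ = 44.92/61.07 = 0.7355
M/D/1: Lq = ρ²/(2(1−ρ)) = 0.5410/(2·0.2645) = 1.02294

Final: 1.02294


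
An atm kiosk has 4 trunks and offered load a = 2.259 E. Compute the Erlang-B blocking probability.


B(c,a) = (a^c/c!) / Σ_{k=0}^{c} a^k/k!
a^4/4! = 1.085060
Σ terms (k=0..4): 1.00000 + 2.25900 + 2.55154 + 1.92131 + 1.08506 = 8.816910
B = 1.085060/8.816910 = 0.123066

Final: 0.123066


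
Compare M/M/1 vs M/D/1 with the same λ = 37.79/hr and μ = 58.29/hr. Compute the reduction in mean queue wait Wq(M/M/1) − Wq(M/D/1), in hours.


ρ = 37.79/58.29 = 0.6483
Wq(M/M/1) = ρ/(μ−λ) = 0.6483/20.50 = 0.03162 hr
Wq(M/D/1) = ρ/(2(μ−λ)) = 0.01581 hr
Savings = 0.03162 − 0.01581 = 0.01581 hr

Final: 0.01581 hr


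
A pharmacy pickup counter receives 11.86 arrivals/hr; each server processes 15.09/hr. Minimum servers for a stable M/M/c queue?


Stability requires cμ > λ ⇔ c > λ/μ.
λ/μ = 11.86/15.09 = 0.7860
Minimum integer c = ⌊0.7860⌋ + 1 = 1
Check: 1·15.09 = 15.09 > 11.86, while 0·15.09 = 0.00 ≤ 11.86

Final: 1 servers


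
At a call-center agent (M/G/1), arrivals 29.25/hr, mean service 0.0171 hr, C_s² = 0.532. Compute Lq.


ρ = λ·E[S] = 29.25·0.0171 = 0.5002
Lq = ρ²(1+C_s²)/(2(1−ρ)) = 0.2502·(1+0.532)/(2·0.4998)
= 0.2502·1.5320/0.9996 = 0.38340

Final: 0.38340


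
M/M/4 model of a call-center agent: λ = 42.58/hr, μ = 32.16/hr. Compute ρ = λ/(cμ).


ρ = λ/(cμ) = 42.58/(4·32.16) = 42.58/128.64 = 0.3310

Final: 0.3310


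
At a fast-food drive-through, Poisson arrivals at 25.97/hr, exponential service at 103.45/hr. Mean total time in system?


W = 1/(μ−λ) = 1/(103.45 − 25.97) = 1/77.48 = 0.01291 hr

Final: 0.01291 hr


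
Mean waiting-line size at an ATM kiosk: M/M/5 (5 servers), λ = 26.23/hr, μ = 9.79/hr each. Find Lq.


a = λ/μ = 2.6793; ρ = a/5 = 0.5359
P₀ = 0.066226
Lq = P₀·a^c·ρ / (c!·(1−ρ)²) = 0.066226·138.06322·0.5359/(120·0.21543)
= 0.18952

Final: 0.18952


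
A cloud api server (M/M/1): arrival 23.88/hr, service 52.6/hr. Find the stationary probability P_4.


ρ = 23.88/52.6 = 0.4540
P_n = (1−ρ)·ρ^n = (1 − 0.4540)·0.4540^4 = 0.5460·0.042481 = 0.023195

Final: 0.023195


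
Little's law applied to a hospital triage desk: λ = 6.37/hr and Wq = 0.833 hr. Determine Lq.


Lq = λWq = 6.37·0.833 = 5.3062

Final: 5.3062


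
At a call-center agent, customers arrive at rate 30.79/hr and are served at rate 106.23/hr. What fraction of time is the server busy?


ρ = λ/μ = 30.79/106.23 = 0.2898

Final: 0.2898


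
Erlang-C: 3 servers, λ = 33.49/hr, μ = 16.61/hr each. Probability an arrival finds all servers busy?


a = λ/μ = 2.0163; ρ = a/3 = 0.6721
P₀ = 0.108519 (from M/M/c formula)
C(c,a) = [a^c/(c!(1−ρ))]·P₀ = [8.19665/(6·0.3279)]·0.108519
= 4.16605·0.108519 = 0.452097

Final: 0.452097


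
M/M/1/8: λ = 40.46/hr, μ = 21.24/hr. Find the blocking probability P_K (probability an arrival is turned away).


ρ = λ/μ = 40.46/21.24 = 1.9049
P_K = (1−ρ)ρ^K/(1−ρ^(K+1)) = (-0.9049·173.368794)/(1 − 330.249595)
= -156.880801/-329.249595 = 0.476480

Final: 0.476480


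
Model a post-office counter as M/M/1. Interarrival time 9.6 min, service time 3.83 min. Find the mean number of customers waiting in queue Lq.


λ = 60/9.6 = 6.2500 /hr
μ = 60/3.83 = 15.6658 /hr
ρ = λ/μ = 6.2500/15.6658 = 0.3990
Lq = ρ²/(1−ρ) = 0.1592/0.6010 = 0.2648

Final: 0.2648
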